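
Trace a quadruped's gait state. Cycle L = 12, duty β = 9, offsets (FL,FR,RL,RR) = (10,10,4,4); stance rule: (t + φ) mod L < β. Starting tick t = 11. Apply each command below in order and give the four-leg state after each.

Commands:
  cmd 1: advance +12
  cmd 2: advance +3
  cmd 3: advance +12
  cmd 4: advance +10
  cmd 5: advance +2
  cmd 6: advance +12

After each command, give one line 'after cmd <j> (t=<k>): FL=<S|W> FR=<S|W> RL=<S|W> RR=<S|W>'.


after cmd 1 (t=23): FL=W FR=W RL=S RR=S
after cmd 2 (t=26): FL=S FR=S RL=S RR=S
after cmd 3 (t=38): FL=S FR=S RL=S RR=S
after cmd 4 (t=48): FL=W FR=W RL=S RR=S
after cmd 5 (t=50): FL=S FR=S RL=S RR=S
after cmd 6 (t=62): FL=S FR=S RL=S RR=S

start t=11: FL=W FR=W RL=S RR=S
cmd 1: advance +12 → t=23, phase=(9,9,3,3) → FL=W FR=W RL=S RR=S
cmd 2: advance +3 → t=26, phase=(0,0,6,6) → FL=S FR=S RL=S RR=S
cmd 3: advance +12 → t=38, phase=(0,0,6,6) → FL=S FR=S RL=S RR=S
cmd 4: advance +10 → t=48, phase=(10,10,4,4) → FL=W FR=W RL=S RR=S
cmd 5: advance +2 → t=50, phase=(0,0,6,6) → FL=S FR=S RL=S RR=S
cmd 6: advance +12 → t=62, phase=(0,0,6,6) → FL=S FR=S RL=S RR=S


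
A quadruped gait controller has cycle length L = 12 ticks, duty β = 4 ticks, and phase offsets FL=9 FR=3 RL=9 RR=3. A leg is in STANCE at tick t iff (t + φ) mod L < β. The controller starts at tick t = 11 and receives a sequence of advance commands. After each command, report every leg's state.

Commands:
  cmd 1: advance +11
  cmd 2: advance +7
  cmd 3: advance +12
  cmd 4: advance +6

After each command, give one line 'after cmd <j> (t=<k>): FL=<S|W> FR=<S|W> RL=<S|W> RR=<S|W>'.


after cmd 1 (t=22): FL=W FR=S RL=W RR=S
after cmd 2 (t=29): FL=S FR=W RL=S RR=W
after cmd 3 (t=41): FL=S FR=W RL=S RR=W
after cmd 4 (t=47): FL=W FR=S RL=W RR=S

start t=11: FL=W FR=S RL=W RR=S
cmd 1: advance +11 → t=22, phase=(7,1,7,1) → FL=W FR=S RL=W RR=S
cmd 2: advance +7 → t=29, phase=(2,8,2,8) → FL=S FR=W RL=S RR=W
cmd 3: advance +12 → t=41, phase=(2,8,2,8) → FL=S FR=W RL=S RR=W
cmd 4: advance +6 → t=47, phase=(8,2,8,2) → FL=W FR=S RL=W RR=S


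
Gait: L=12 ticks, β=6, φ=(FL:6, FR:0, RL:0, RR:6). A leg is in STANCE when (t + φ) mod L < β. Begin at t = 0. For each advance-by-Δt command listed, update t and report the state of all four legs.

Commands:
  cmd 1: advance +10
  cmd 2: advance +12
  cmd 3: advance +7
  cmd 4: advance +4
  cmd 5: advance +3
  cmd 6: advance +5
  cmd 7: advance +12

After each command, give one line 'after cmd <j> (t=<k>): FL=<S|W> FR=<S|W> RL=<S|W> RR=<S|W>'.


start t=0: FL=W FR=S RL=S RR=W
cmd 1: advance +10 → t=10, phase=(4,10,10,4) → FL=S FR=W RL=W RR=S
cmd 2: advance +12 → t=22, phase=(4,10,10,4) → FL=S FR=W RL=W RR=S
cmd 3: advance +7 → t=29, phase=(11,5,5,11) → FL=W FR=S RL=S RR=W
cmd 4: advance +4 → t=33, phase=(3,9,9,3) → FL=S FR=W RL=W RR=S
cmd 5: advance +3 → t=36, phase=(6,0,0,6) → FL=W FR=S RL=S RR=W
cmd 6: advance +5 → t=41, phase=(11,5,5,11) → FL=W FR=S RL=S RR=W
cmd 7: advance +12 → t=53, phase=(11,5,5,11) → FL=W FR=S RL=S RR=W

after cmd 1 (t=10): FL=S FR=W RL=W RR=S
after cmd 2 (t=22): FL=S FR=W RL=W RR=S
after cmd 3 (t=29): FL=W FR=S RL=S RR=W
after cmd 4 (t=33): FL=S FR=W RL=W RR=S
after cmd 5 (t=36): FL=W FR=S RL=S RR=W
after cmd 6 (t=41): FL=W FR=S RL=S RR=W
after cmd 7 (t=53): FL=W FR=S RL=S RR=W


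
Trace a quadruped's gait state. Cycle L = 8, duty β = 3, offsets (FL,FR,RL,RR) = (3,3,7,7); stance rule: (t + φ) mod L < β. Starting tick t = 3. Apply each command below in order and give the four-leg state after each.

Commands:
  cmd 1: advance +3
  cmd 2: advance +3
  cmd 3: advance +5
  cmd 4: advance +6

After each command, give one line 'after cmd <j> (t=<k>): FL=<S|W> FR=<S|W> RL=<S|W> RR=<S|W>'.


after cmd 1 (t=6): FL=S FR=S RL=W RR=W
after cmd 2 (t=9): FL=W FR=W RL=S RR=S
after cmd 3 (t=14): FL=S FR=S RL=W RR=W
after cmd 4 (t=20): FL=W FR=W RL=W RR=W

start t=3: FL=W FR=W RL=S RR=S
cmd 1: advance +3 → t=6, phase=(1,1,5,5) → FL=S FR=S RL=W RR=W
cmd 2: advance +3 → t=9, phase=(4,4,0,0) → FL=W FR=W RL=S RR=S
cmd 3: advance +5 → t=14, phase=(1,1,5,5) → FL=S FR=S RL=W RR=W
cmd 4: advance +6 → t=20, phase=(7,7,3,3) → FL=W FR=W RL=W RR=W


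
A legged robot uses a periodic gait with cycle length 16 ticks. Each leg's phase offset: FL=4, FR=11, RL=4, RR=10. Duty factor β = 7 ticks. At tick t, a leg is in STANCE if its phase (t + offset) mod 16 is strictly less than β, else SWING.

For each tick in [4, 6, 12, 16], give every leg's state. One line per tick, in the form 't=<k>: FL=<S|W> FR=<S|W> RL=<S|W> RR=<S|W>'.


t=4: FL=W FR=W RL=W RR=W
t=6: FL=W FR=S RL=W RR=S
t=12: FL=S FR=W RL=S RR=S
t=16: FL=S FR=W RL=S RR=W

t=4: phase=(8,15,8,14) vs β=7 → FL=W FR=W RL=W RR=W
t=6: phase=(10,1,10,0) vs β=7 → FL=W FR=S RL=W RR=S
t=12: phase=(0,7,0,6) vs β=7 → FL=S FR=W RL=S RR=S
t=16: phase=(4,11,4,10) vs β=7 → FL=S FR=W RL=S RR=W


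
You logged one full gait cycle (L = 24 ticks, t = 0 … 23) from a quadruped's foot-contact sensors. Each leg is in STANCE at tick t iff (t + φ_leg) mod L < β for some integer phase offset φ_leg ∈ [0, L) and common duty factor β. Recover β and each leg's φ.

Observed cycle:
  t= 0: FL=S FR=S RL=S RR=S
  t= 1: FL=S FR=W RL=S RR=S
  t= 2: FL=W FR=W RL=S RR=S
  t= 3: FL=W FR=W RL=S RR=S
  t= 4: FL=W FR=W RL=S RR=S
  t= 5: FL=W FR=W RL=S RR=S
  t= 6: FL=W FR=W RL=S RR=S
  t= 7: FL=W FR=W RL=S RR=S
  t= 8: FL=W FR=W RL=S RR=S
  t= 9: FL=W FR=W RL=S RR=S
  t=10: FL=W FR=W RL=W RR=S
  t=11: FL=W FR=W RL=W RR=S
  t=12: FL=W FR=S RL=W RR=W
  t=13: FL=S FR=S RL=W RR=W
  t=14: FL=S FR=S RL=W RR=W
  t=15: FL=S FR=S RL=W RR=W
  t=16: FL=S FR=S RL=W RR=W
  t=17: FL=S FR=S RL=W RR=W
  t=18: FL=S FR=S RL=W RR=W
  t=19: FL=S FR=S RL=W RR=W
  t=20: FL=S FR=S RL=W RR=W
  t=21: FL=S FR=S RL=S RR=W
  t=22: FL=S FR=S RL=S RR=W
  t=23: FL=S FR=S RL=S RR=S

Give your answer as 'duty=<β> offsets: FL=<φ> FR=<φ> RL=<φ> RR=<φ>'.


duty β = stance ticks per leg = 13
FL: stance ticks = 13; W→S at t=13 → φ=11
FR: stance ticks = 13; W→S at t=12 → φ=12
RL: stance ticks = 13; W→S at t=21 → φ=3
RR: stance ticks = 13; W→S at t=23 → φ=1

duty=13 offsets: FL=11 FR=12 RL=3 RR=1


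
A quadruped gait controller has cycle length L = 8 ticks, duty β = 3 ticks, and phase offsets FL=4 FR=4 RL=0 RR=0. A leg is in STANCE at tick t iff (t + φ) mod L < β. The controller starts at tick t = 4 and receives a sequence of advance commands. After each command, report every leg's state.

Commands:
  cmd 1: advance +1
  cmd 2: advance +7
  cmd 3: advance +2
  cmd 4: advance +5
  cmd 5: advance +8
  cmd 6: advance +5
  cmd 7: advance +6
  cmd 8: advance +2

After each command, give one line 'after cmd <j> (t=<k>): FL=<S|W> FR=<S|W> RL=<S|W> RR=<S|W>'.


start t=4: FL=S FR=S RL=W RR=W
cmd 1: advance +1 → t=5, phase=(1,1,5,5) → FL=S FR=S RL=W RR=W
cmd 2: advance +7 → t=12, phase=(0,0,4,4) → FL=S FR=S RL=W RR=W
cmd 3: advance +2 → t=14, phase=(2,2,6,6) → FL=S FR=S RL=W RR=W
cmd 4: advance +5 → t=19, phase=(7,7,3,3) → FL=W FR=W RL=W RR=W
cmd 5: advance +8 → t=27, phase=(7,7,3,3) → FL=W FR=W RL=W RR=W
cmd 6: advance +5 → t=32, phase=(4,4,0,0) → FL=W FR=W RL=S RR=S
cmd 7: advance +6 → t=38, phase=(2,2,6,6) → FL=S FR=S RL=W RR=W
cmd 8: advance +2 → t=40, phase=(4,4,0,0) → FL=W FR=W RL=S RR=S

after cmd 1 (t=5): FL=S FR=S RL=W RR=W
after cmd 2 (t=12): FL=S FR=S RL=W RR=W
after cmd 3 (t=14): FL=S FR=S RL=W RR=W
after cmd 4 (t=19): FL=W FR=W RL=W RR=W
after cmd 5 (t=27): FL=W FR=W RL=W RR=W
after cmd 6 (t=32): FL=W FR=W RL=S RR=S
after cmd 7 (t=38): FL=S FR=S RL=W RR=W
after cmd 8 (t=40): FL=W FR=W RL=S RR=S


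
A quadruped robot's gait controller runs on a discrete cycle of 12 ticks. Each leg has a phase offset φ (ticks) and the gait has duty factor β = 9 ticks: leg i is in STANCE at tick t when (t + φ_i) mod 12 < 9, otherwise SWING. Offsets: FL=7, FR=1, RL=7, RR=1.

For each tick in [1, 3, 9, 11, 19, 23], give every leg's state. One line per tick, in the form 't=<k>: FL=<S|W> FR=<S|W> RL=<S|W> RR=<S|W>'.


t=1: phase=(8,2,8,2) vs β=9 → FL=S FR=S RL=S RR=S
t=3: phase=(10,4,10,4) vs β=9 → FL=W FR=S RL=W RR=S
t=9: phase=(4,10,4,10) vs β=9 → FL=S FR=W RL=S RR=W
t=11: phase=(6,0,6,0) vs β=9 → FL=S FR=S RL=S RR=S
t=19: phase=(2,8,2,8) vs β=9 → FL=S FR=S RL=S RR=S
t=23: phase=(6,0,6,0) vs β=9 → FL=S FR=S RL=S RR=S

t=1: FL=S FR=S RL=S RR=S
t=3: FL=W FR=S RL=W RR=S
t=9: FL=S FR=W RL=S RR=W
t=11: FL=S FR=S RL=S RR=S
t=19: FL=S FR=S RL=S RR=S
t=23: FL=S FR=S RL=S RR=S


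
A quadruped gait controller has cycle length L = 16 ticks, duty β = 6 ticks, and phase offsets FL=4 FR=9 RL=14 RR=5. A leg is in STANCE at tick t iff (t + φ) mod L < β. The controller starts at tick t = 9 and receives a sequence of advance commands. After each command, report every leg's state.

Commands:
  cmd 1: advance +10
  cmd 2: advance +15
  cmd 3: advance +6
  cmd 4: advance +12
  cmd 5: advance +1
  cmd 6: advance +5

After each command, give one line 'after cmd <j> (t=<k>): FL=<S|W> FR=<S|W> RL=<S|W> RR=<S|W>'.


after cmd 1 (t=19): FL=W FR=W RL=S RR=W
after cmd 2 (t=34): FL=W FR=W RL=S RR=W
after cmd 3 (t=40): FL=W FR=S RL=W RR=W
after cmd 4 (t=52): FL=W FR=W RL=S RR=W
after cmd 5 (t=53): FL=W FR=W RL=S RR=W
after cmd 6 (t=58): FL=W FR=S RL=W RR=W

start t=9: FL=W FR=S RL=W RR=W
cmd 1: advance +10 → t=19, phase=(7,12,1,8) → FL=W FR=W RL=S RR=W
cmd 2: advance +15 → t=34, phase=(6,11,0,7) → FL=W FR=W RL=S RR=W
cmd 3: advance +6 → t=40, phase=(12,1,6,13) → FL=W FR=S RL=W RR=W
cmd 4: advance +12 → t=52, phase=(8,13,2,9) → FL=W FR=W RL=S RR=W
cmd 5: advance +1 → t=53, phase=(9,14,3,10) → FL=W FR=W RL=S RR=W
cmd 6: advance +5 → t=58, phase=(14,3,8,15) → FL=W FR=S RL=W RR=W


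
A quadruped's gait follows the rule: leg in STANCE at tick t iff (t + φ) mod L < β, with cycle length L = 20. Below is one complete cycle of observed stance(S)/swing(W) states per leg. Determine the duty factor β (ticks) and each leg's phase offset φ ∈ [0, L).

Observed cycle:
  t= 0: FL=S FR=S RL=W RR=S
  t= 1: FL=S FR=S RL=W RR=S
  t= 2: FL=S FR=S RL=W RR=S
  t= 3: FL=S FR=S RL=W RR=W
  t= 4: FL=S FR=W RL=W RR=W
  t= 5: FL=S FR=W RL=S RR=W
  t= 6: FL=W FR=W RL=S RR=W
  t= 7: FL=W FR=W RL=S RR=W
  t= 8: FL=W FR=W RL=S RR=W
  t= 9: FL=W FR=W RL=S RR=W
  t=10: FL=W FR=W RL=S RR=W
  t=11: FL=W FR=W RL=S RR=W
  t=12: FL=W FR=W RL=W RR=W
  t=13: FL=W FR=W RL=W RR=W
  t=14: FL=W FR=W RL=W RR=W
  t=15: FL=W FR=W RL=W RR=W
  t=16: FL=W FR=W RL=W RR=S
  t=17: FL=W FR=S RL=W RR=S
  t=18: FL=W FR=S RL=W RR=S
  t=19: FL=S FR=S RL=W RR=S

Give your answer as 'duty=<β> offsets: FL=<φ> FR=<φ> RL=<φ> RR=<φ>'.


duty β = stance ticks per leg = 7
FL: stance ticks = 7; W→S at t=19 → φ=1
FR: stance ticks = 7; W→S at t=17 → φ=3
RL: stance ticks = 7; W→S at t=5 → φ=15
RR: stance ticks = 7; W→S at t=16 → φ=4

duty=7 offsets: FL=1 FR=3 RL=15 RR=4


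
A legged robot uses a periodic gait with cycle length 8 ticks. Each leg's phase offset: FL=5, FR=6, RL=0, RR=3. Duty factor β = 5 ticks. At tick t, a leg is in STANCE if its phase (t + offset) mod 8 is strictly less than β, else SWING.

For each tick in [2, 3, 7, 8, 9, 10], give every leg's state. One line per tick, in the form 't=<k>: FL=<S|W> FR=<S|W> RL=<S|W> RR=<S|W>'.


t=2: FL=W FR=S RL=S RR=W
t=3: FL=S FR=S RL=S RR=W
t=7: FL=S FR=W RL=W RR=S
t=8: FL=W FR=W RL=S RR=S
t=9: FL=W FR=W RL=S RR=S
t=10: FL=W FR=S RL=S RR=W

t=2: phase=(7,0,2,5) vs β=5 → FL=W FR=S RL=S RR=W
t=3: phase=(0,1,3,6) vs β=5 → FL=S FR=S RL=S RR=W
t=7: phase=(4,5,7,2) vs β=5 → FL=S FR=W RL=W RR=S
t=8: phase=(5,6,0,3) vs β=5 → FL=W FR=W RL=S RR=S
t=9: phase=(6,7,1,4) vs β=5 → FL=W FR=W RL=S RR=S
t=10: phase=(7,0,2,5) vs β=5 → FL=W FR=S RL=S RR=W


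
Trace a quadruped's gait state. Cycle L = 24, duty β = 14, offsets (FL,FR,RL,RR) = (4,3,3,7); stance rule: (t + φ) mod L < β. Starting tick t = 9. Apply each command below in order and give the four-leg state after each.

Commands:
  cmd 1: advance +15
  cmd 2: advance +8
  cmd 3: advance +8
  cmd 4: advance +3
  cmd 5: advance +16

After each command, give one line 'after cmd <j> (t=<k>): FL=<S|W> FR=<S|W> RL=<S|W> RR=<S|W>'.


start t=9: FL=S FR=S RL=S RR=W
cmd 1: advance +15 → t=24, phase=(4,3,3,7) → FL=S FR=S RL=S RR=S
cmd 2: advance +8 → t=32, phase=(12,11,11,15) → FL=S FR=S RL=S RR=W
cmd 3: advance +8 → t=40, phase=(20,19,19,23) → FL=W FR=W RL=W RR=W
cmd 4: advance +3 → t=43, phase=(23,22,22,2) → FL=W FR=W RL=W RR=S
cmd 5: advance +16 → t=59, phase=(15,14,14,18) → FL=W FR=W RL=W RR=W

after cmd 1 (t=24): FL=S FR=S RL=S RR=S
after cmd 2 (t=32): FL=S FR=S RL=S RR=W
after cmd 3 (t=40): FL=W FR=W RL=W RR=W
after cmd 4 (t=43): FL=W FR=W RL=W RR=S
after cmd 5 (t=59): FL=W FR=W RL=W RR=W


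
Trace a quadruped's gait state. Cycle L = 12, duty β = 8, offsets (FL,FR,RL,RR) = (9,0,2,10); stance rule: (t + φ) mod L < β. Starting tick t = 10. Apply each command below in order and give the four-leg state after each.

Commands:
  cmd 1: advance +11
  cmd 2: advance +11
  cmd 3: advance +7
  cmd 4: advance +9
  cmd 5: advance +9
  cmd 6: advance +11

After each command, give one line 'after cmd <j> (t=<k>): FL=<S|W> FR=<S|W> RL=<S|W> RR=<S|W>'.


start t=10: FL=S FR=W RL=S RR=W
cmd 1: advance +11 → t=21, phase=(6,9,11,7) → FL=S FR=W RL=W RR=S
cmd 2: advance +11 → t=32, phase=(5,8,10,6) → FL=S FR=W RL=W RR=S
cmd 3: advance +7 → t=39, phase=(0,3,5,1) → FL=S FR=S RL=S RR=S
cmd 4: advance +9 → t=48, phase=(9,0,2,10) → FL=W FR=S RL=S RR=W
cmd 5: advance +9 → t=57, phase=(6,9,11,7) → FL=S FR=W RL=W RR=S
cmd 6: advance +11 → t=68, phase=(5,8,10,6) → FL=S FR=W RL=W RR=S

after cmd 1 (t=21): FL=S FR=W RL=W RR=S
after cmd 2 (t=32): FL=S FR=W RL=W RR=S
after cmd 3 (t=39): FL=S FR=S RL=S RR=S
after cmd 4 (t=48): FL=W FR=S RL=S RR=W
after cmd 5 (t=57): FL=S FR=W RL=W RR=S
after cmd 6 (t=68): FL=S FR=W RL=W RR=S


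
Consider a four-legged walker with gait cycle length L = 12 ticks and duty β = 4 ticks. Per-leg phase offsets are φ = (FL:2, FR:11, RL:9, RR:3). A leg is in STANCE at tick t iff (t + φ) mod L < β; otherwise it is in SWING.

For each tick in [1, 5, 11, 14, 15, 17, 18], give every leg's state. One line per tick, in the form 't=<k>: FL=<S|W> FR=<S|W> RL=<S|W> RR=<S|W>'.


t=1: FL=S FR=S RL=W RR=W
t=5: FL=W FR=W RL=S RR=W
t=11: FL=S FR=W RL=W RR=S
t=14: FL=W FR=S RL=W RR=W
t=15: FL=W FR=S RL=S RR=W
t=17: FL=W FR=W RL=S RR=W
t=18: FL=W FR=W RL=S RR=W

t=1: phase=(3,0,10,4) vs β=4 → FL=S FR=S RL=W RR=W
t=5: phase=(7,4,2,8) vs β=4 → FL=W FR=W RL=S RR=W
t=11: phase=(1,10,8,2) vs β=4 → FL=S FR=W RL=W RR=S
t=14: phase=(4,1,11,5) vs β=4 → FL=W FR=S RL=W RR=W
t=15: phase=(5,2,0,6) vs β=4 → FL=W FR=S RL=S RR=W
t=17: phase=(7,4,2,8) vs β=4 → FL=W FR=W RL=S RR=W
t=18: phase=(8,5,3,9) vs β=4 → FL=W FR=W RL=S RR=W


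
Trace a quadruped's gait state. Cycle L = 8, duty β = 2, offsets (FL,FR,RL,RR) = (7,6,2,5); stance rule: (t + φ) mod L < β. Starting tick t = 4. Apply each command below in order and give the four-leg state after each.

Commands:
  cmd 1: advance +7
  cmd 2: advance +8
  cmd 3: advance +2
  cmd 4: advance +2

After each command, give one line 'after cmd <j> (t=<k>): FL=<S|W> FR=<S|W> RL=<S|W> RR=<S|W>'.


after cmd 1 (t=11): FL=W FR=S RL=W RR=S
after cmd 2 (t=19): FL=W FR=S RL=W RR=S
after cmd 3 (t=21): FL=W FR=W RL=W RR=W
after cmd 4 (t=23): FL=W FR=W RL=S RR=W

start t=4: FL=W FR=W RL=W RR=S
cmd 1: advance +7 → t=11, phase=(2,1,5,0) → FL=W FR=S RL=W RR=S
cmd 2: advance +8 → t=19, phase=(2,1,5,0) → FL=W FR=S RL=W RR=S
cmd 3: advance +2 → t=21, phase=(4,3,7,2) → FL=W FR=W RL=W RR=W
cmd 4: advance +2 → t=23, phase=(6,5,1,4) → FL=W FR=W RL=S RR=W


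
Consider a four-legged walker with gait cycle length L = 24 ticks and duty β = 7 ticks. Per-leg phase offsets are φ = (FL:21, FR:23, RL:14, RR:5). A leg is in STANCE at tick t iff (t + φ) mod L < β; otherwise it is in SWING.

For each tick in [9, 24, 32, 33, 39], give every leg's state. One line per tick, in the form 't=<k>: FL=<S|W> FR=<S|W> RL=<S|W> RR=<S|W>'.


t=9: FL=S FR=W RL=W RR=W
t=24: FL=W FR=W RL=W RR=S
t=32: FL=S FR=W RL=W RR=W
t=33: FL=S FR=W RL=W RR=W
t=39: FL=W FR=W RL=S RR=W

t=9: phase=(6,8,23,14) vs β=7 → FL=S FR=W RL=W RR=W
t=24: phase=(21,23,14,5) vs β=7 → FL=W FR=W RL=W RR=S
t=32: phase=(5,7,22,13) vs β=7 → FL=S FR=W RL=W RR=W
t=33: phase=(6,8,23,14) vs β=7 → FL=S FR=W RL=W RR=W
t=39: phase=(12,14,5,20) vs β=7 → FL=W FR=W RL=S RR=W


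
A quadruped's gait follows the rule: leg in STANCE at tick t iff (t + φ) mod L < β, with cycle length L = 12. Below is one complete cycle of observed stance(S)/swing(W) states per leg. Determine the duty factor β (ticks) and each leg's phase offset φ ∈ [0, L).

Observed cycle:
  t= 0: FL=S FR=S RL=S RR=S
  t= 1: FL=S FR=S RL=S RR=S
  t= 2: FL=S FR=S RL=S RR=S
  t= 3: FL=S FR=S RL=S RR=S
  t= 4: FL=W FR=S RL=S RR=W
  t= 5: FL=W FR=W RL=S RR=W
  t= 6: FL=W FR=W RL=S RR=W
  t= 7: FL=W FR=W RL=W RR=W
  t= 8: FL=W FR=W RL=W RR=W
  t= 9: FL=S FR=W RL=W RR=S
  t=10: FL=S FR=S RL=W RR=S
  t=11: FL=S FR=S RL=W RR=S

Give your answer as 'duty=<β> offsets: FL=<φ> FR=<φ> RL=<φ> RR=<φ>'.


duty β = stance ticks per leg = 7
FL: stance ticks = 7; W→S at t=9 → φ=3
FR: stance ticks = 7; W→S at t=10 → φ=2
RL: stance ticks = 7; W→S at t=0 → φ=0
RR: stance ticks = 7; W→S at t=9 → φ=3

duty=7 offsets: FL=3 FR=2 RL=0 RR=3


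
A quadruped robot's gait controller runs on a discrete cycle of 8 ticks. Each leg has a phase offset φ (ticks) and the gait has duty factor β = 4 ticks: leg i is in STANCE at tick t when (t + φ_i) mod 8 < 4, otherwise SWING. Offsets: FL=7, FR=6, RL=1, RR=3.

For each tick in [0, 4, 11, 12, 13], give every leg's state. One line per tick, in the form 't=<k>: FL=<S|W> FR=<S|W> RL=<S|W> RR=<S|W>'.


t=0: phase=(7,6,1,3) vs β=4 → FL=W FR=W RL=S RR=S
t=4: phase=(3,2,5,7) vs β=4 → FL=S FR=S RL=W RR=W
t=11: phase=(2,1,4,6) vs β=4 → FL=S FR=S RL=W RR=W
t=12: phase=(3,2,5,7) vs β=4 → FL=S FR=S RL=W RR=W
t=13: phase=(4,3,6,0) vs β=4 → FL=W FR=S RL=W RR=S

t=0: FL=W FR=W RL=S RR=S
t=4: FL=S FR=S RL=W RR=W
t=11: FL=S FR=S RL=W RR=W
t=12: FL=S FR=S RL=W RR=W
t=13: FL=W FR=S RL=W RR=S


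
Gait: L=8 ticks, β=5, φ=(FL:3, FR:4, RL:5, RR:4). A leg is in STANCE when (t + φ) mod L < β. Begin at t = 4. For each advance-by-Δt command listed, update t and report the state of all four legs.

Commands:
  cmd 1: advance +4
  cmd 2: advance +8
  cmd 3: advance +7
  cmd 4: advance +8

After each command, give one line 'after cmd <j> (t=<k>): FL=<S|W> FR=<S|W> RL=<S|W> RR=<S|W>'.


after cmd 1 (t=8): FL=S FR=S RL=W RR=S
after cmd 2 (t=16): FL=S FR=S RL=W RR=S
after cmd 3 (t=23): FL=S FR=S RL=S RR=S
after cmd 4 (t=31): FL=S FR=S RL=S RR=S

start t=4: FL=W FR=S RL=S RR=S
cmd 1: advance +4 → t=8, phase=(3,4,5,4) → FL=S FR=S RL=W RR=S
cmd 2: advance +8 → t=16, phase=(3,4,5,4) → FL=S FR=S RL=W RR=S
cmd 3: advance +7 → t=23, phase=(2,3,4,3) → FL=S FR=S RL=S RR=S
cmd 4: advance +8 → t=31, phase=(2,3,4,3) → FL=S FR=S RL=S RR=S


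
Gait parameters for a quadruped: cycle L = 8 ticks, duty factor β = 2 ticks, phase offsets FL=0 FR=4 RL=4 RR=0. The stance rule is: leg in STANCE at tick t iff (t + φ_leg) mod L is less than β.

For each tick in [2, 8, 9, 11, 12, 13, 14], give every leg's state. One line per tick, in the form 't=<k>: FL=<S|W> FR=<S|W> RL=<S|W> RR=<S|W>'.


t=2: phase=(2,6,6,2) vs β=2 → FL=W FR=W RL=W RR=W
t=8: phase=(0,4,4,0) vs β=2 → FL=S FR=W RL=W RR=S
t=9: phase=(1,5,5,1) vs β=2 → FL=S FR=W RL=W RR=S
t=11: phase=(3,7,7,3) vs β=2 → FL=W FR=W RL=W RR=W
t=12: phase=(4,0,0,4) vs β=2 → FL=W FR=S RL=S RR=W
t=13: phase=(5,1,1,5) vs β=2 → FL=W FR=S RL=S RR=W
t=14: phase=(6,2,2,6) vs β=2 → FL=W FR=W RL=W RR=W

t=2: FL=W FR=W RL=W RR=W
t=8: FL=S FR=W RL=W RR=S
t=9: FL=S FR=W RL=W RR=S
t=11: FL=W FR=W RL=W RR=W
t=12: FL=W FR=S RL=S RR=W
t=13: FL=W FR=S RL=S RR=W
t=14: FL=W FR=W RL=W RR=W


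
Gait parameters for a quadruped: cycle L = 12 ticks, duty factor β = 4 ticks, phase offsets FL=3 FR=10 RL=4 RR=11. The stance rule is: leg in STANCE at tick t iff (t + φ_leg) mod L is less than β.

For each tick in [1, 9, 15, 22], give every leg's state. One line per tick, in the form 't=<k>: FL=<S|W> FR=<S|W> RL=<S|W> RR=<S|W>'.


t=1: FL=W FR=W RL=W RR=S
t=9: FL=S FR=W RL=S RR=W
t=15: FL=W FR=S RL=W RR=S
t=22: FL=S FR=W RL=S RR=W

t=1: phase=(4,11,5,0) vs β=4 → FL=W FR=W RL=W RR=S
t=9: phase=(0,7,1,8) vs β=4 → FL=S FR=W RL=S RR=W
t=15: phase=(6,1,7,2) vs β=4 → FL=W FR=S RL=W RR=S
t=22: phase=(1,8,2,9) vs β=4 → FL=S FR=W RL=S RR=W


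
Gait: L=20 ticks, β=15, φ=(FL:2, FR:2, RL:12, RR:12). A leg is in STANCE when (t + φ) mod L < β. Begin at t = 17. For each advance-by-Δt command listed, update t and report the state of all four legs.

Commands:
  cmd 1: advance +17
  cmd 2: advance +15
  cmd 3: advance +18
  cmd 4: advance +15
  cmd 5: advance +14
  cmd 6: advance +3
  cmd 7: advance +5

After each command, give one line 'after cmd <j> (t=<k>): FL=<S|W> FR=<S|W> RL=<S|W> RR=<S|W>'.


start t=17: FL=W FR=W RL=S RR=S
cmd 1: advance +17 → t=34, phase=(16,16,6,6) → FL=W FR=W RL=S RR=S
cmd 2: advance +15 → t=49, phase=(11,11,1,1) → FL=S FR=S RL=S RR=S
cmd 3: advance +18 → t=67, phase=(9,9,19,19) → FL=S FR=S RL=W RR=W
cmd 4: advance +15 → t=82, phase=(4,4,14,14) → FL=S FR=S RL=S RR=S
cmd 5: advance +14 → t=96, phase=(18,18,8,8) → FL=W FR=W RL=S RR=S
cmd 6: advance +3 → t=99, phase=(1,1,11,11) → FL=S FR=S RL=S RR=S
cmd 7: advance +5 → t=104, phase=(6,6,16,16) → FL=S FR=S RL=W RR=W

after cmd 1 (t=34): FL=W FR=W RL=S RR=S
after cmd 2 (t=49): FL=S FR=S RL=S RR=S
after cmd 3 (t=67): FL=S FR=S RL=W RR=W
after cmd 4 (t=82): FL=S FR=S RL=S RR=S
after cmd 5 (t=96): FL=W FR=W RL=S RR=S
after cmd 6 (t=99): FL=S FR=S RL=S RR=S
after cmd 7 (t=104): FL=S FR=S RL=W RR=W


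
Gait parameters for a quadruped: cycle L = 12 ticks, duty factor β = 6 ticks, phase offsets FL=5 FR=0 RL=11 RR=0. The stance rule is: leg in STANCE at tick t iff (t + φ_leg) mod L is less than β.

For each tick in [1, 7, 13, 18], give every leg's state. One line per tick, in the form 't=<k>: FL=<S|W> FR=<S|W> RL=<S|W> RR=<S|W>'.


t=1: FL=W FR=S RL=S RR=S
t=7: FL=S FR=W RL=W RR=W
t=13: FL=W FR=S RL=S RR=S
t=18: FL=W FR=W RL=S RR=W

t=1: phase=(6,1,0,1) vs β=6 → FL=W FR=S RL=S RR=S
t=7: phase=(0,7,6,7) vs β=6 → FL=S FR=W RL=W RR=W
t=13: phase=(6,1,0,1) vs β=6 → FL=W FR=S RL=S RR=S
t=18: phase=(11,6,5,6) vs β=6 → FL=W FR=W RL=S RR=W


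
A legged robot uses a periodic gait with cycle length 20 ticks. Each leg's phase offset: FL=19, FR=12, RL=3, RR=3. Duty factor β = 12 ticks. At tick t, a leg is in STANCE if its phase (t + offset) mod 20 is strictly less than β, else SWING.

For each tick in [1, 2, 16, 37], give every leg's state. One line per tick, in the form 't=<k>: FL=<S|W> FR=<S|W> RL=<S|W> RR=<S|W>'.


t=1: phase=(0,13,4,4) vs β=12 → FL=S FR=W RL=S RR=S
t=2: phase=(1,14,5,5) vs β=12 → FL=S FR=W RL=S RR=S
t=16: phase=(15,8,19,19) vs β=12 → FL=W FR=S RL=W RR=W
t=37: phase=(16,9,0,0) vs β=12 → FL=W FR=S RL=S RR=S

t=1: FL=S FR=W RL=S RR=S
t=2: FL=S FR=W RL=S RR=S
t=16: FL=W FR=S RL=W RR=W
t=37: FL=W FR=S RL=S RR=S


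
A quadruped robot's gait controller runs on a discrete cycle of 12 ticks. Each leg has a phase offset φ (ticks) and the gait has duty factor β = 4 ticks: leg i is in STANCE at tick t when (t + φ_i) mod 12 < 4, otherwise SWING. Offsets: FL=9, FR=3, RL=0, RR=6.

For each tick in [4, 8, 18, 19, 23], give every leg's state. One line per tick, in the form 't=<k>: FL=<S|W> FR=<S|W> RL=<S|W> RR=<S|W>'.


t=4: FL=S FR=W RL=W RR=W
t=8: FL=W FR=W RL=W RR=S
t=18: FL=S FR=W RL=W RR=S
t=19: FL=W FR=W RL=W RR=S
t=23: FL=W FR=S RL=W RR=W

t=4: phase=(1,7,4,10) vs β=4 → FL=S FR=W RL=W RR=W
t=8: phase=(5,11,8,2) vs β=4 → FL=W FR=W RL=W RR=S
t=18: phase=(3,9,6,0) vs β=4 → FL=S FR=W RL=W RR=S
t=19: phase=(4,10,7,1) vs β=4 → FL=W FR=W RL=W RR=S
t=23: phase=(8,2,11,5) vs β=4 → FL=W FR=S RL=W RR=W


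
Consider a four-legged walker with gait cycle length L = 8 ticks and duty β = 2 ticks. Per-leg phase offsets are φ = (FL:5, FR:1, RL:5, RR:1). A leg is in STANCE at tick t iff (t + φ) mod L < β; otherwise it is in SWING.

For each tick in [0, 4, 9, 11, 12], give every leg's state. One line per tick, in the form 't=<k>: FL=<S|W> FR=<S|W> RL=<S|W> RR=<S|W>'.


t=0: phase=(5,1,5,1) vs β=2 → FL=W FR=S RL=W RR=S
t=4: phase=(1,5,1,5) vs β=2 → FL=S FR=W RL=S RR=W
t=9: phase=(6,2,6,2) vs β=2 → FL=W FR=W RL=W RR=W
t=11: phase=(0,4,0,4) vs β=2 → FL=S FR=W RL=S RR=W
t=12: phase=(1,5,1,5) vs β=2 → FL=S FR=W RL=S RR=W

t=0: FL=W FR=S RL=W RR=S
t=4: FL=S FR=W RL=S RR=W
t=9: FL=W FR=W RL=W RR=W
t=11: FL=S FR=W RL=S RR=W
t=12: FL=S FR=W RL=S RR=W


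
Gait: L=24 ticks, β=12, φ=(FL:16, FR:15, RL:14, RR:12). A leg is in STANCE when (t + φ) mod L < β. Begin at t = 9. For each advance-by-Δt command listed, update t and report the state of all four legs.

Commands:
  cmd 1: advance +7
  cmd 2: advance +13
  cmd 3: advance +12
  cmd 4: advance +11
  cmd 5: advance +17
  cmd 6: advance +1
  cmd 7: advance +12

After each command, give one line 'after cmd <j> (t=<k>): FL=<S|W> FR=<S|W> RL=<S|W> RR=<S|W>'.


after cmd 1 (t=16): FL=S FR=S RL=S RR=S
after cmd 2 (t=29): FL=W FR=W RL=W RR=W
after cmd 3 (t=41): FL=S FR=S RL=S RR=S
after cmd 4 (t=52): FL=W FR=W RL=W RR=W
after cmd 5 (t=69): FL=W FR=W RL=S RR=S
after cmd 6 (t=70): FL=W FR=W RL=W RR=S
after cmd 7 (t=82): FL=S FR=S RL=S RR=W

start t=9: FL=S FR=S RL=W RR=W
cmd 1: advance +7 → t=16, phase=(8,7,6,4) → FL=S FR=S RL=S RR=S
cmd 2: advance +13 → t=29, phase=(21,20,19,17) → FL=W FR=W RL=W RR=W
cmd 3: advance +12 → t=41, phase=(9,8,7,5) → FL=S FR=S RL=S RR=S
cmd 4: advance +11 → t=52, phase=(20,19,18,16) → FL=W FR=W RL=W RR=W
cmd 5: advance +17 → t=69, phase=(13,12,11,9) → FL=W FR=W RL=S RR=S
cmd 6: advance +1 → t=70, phase=(14,13,12,10) → FL=W FR=W RL=W RR=S
cmd 7: advance +12 → t=82, phase=(2,1,0,22) → FL=S FR=S RL=S RR=W


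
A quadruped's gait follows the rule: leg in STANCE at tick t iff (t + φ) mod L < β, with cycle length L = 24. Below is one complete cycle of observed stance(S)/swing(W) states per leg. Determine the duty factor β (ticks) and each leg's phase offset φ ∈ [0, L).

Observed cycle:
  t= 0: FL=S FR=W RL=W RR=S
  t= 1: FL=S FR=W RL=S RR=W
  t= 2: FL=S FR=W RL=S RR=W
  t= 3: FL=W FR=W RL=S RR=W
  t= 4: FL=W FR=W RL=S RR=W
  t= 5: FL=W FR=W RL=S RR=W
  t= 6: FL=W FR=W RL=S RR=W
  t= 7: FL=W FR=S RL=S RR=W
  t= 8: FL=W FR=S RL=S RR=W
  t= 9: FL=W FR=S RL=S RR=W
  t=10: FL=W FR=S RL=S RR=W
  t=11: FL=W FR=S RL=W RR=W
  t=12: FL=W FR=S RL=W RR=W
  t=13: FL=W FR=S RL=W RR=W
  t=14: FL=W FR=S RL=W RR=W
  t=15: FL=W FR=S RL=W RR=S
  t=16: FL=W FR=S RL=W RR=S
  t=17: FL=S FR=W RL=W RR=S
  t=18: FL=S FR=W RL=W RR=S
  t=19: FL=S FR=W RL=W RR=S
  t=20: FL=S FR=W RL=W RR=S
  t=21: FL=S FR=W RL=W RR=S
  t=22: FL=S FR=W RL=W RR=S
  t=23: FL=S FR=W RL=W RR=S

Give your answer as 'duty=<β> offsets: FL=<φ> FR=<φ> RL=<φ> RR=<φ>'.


duty β = stance ticks per leg = 10
FL: stance ticks = 10; W→S at t=17 → φ=7
FR: stance ticks = 10; W→S at t=7 → φ=17
RL: stance ticks = 10; W→S at t=1 → φ=23
RR: stance ticks = 10; W→S at t=15 → φ=9

duty=10 offsets: FL=7 FR=17 RL=23 RR=9


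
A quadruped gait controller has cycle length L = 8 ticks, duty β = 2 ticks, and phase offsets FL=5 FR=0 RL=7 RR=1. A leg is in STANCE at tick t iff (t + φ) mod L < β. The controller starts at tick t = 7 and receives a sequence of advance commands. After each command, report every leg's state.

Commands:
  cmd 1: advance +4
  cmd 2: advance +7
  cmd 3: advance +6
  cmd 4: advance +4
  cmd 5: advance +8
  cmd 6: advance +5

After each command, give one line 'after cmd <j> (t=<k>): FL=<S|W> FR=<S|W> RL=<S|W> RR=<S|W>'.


start t=7: FL=W FR=W RL=W RR=S
cmd 1: advance +4 → t=11, phase=(0,3,2,4) → FL=S FR=W RL=W RR=W
cmd 2: advance +7 → t=18, phase=(7,2,1,3) → FL=W FR=W RL=S RR=W
cmd 3: advance +6 → t=24, phase=(5,0,7,1) → FL=W FR=S RL=W RR=S
cmd 4: advance +4 → t=28, phase=(1,4,3,5) → FL=S FR=W RL=W RR=W
cmd 5: advance +8 → t=36, phase=(1,4,3,5) → FL=S FR=W RL=W RR=W
cmd 6: advance +5 → t=41, phase=(6,1,0,2) → FL=W FR=S RL=S RR=W

after cmd 1 (t=11): FL=S FR=W RL=W RR=W
after cmd 2 (t=18): FL=W FR=W RL=S RR=W
after cmd 3 (t=24): FL=W FR=S RL=W RR=S
after cmd 4 (t=28): FL=S FR=W RL=W RR=W
after cmd 5 (t=36): FL=S FR=W RL=W RR=W
after cmd 6 (t=41): FL=W FR=S RL=S RR=W


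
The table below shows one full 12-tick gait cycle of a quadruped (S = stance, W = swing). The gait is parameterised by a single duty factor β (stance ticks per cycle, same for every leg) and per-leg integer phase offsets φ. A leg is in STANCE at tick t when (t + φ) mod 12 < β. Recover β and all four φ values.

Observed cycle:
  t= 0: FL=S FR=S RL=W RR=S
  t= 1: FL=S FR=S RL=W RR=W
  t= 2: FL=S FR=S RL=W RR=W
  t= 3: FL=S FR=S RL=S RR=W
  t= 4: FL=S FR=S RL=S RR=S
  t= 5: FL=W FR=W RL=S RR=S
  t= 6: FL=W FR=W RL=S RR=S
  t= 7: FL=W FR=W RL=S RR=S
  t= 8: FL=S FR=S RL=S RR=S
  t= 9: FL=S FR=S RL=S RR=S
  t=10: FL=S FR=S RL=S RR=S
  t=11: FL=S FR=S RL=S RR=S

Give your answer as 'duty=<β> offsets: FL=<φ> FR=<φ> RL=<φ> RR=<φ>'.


duty=9 offsets: FL=4 FR=4 RL=9 RR=8

duty β = stance ticks per leg = 9
FL: stance ticks = 9; W→S at t=8 → φ=4
FR: stance ticks = 9; W→S at t=8 → φ=4
RL: stance ticks = 9; W→S at t=3 → φ=9
RR: stance ticks = 9; W→S at t=4 → φ=8


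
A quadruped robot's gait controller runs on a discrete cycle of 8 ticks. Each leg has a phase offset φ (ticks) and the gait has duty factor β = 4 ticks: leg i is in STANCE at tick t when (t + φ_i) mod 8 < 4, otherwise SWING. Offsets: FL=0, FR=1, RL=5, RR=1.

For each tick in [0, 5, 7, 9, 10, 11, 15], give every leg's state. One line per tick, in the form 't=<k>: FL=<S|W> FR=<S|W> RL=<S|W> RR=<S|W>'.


t=0: FL=S FR=S RL=W RR=S
t=5: FL=W FR=W RL=S RR=W
t=7: FL=W FR=S RL=W RR=S
t=9: FL=S FR=S RL=W RR=S
t=10: FL=S FR=S RL=W RR=S
t=11: FL=S FR=W RL=S RR=W
t=15: FL=W FR=S RL=W RR=S

t=0: phase=(0,1,5,1) vs β=4 → FL=S FR=S RL=W RR=S
t=5: phase=(5,6,2,6) vs β=4 → FL=W FR=W RL=S RR=W
t=7: phase=(7,0,4,0) vs β=4 → FL=W FR=S RL=W RR=S
t=9: phase=(1,2,6,2) vs β=4 → FL=S FR=S RL=W RR=S
t=10: phase=(2,3,7,3) vs β=4 → FL=S FR=S RL=W RR=S
t=11: phase=(3,4,0,4) vs β=4 → FL=S FR=W RL=S RR=W
t=15: phase=(7,0,4,0) vs β=4 → FL=W FR=S RL=W RR=S


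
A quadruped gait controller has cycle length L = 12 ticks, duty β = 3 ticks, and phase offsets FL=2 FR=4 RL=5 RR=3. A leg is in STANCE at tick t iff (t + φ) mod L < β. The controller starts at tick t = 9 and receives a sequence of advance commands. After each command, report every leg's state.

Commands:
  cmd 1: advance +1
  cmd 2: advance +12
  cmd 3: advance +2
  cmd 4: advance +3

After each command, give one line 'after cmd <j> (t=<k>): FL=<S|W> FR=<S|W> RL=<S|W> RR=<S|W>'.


start t=9: FL=W FR=S RL=S RR=S
cmd 1: advance +1 → t=10, phase=(0,2,3,1) → FL=S FR=S RL=W RR=S
cmd 2: advance +12 → t=22, phase=(0,2,3,1) → FL=S FR=S RL=W RR=S
cmd 3: advance +2 → t=24, phase=(2,4,5,3) → FL=S FR=W RL=W RR=W
cmd 4: advance +3 → t=27, phase=(5,7,8,6) → FL=W FR=W RL=W RR=W

after cmd 1 (t=10): FL=S FR=S RL=W RR=S
after cmd 2 (t=22): FL=S FR=S RL=W RR=S
after cmd 3 (t=24): FL=S FR=W RL=W RR=W
after cmd 4 (t=27): FL=W FR=W RL=W RR=W


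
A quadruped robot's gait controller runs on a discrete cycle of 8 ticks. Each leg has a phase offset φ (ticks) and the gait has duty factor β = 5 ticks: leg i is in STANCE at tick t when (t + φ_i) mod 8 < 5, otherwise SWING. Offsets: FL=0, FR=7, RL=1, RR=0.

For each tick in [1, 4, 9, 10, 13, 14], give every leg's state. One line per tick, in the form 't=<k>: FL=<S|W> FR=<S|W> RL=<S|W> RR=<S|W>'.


t=1: FL=S FR=S RL=S RR=S
t=4: FL=S FR=S RL=W RR=S
t=9: FL=S FR=S RL=S RR=S
t=10: FL=S FR=S RL=S RR=S
t=13: FL=W FR=S RL=W RR=W
t=14: FL=W FR=W RL=W RR=W

t=1: phase=(1,0,2,1) vs β=5 → FL=S FR=S RL=S RR=S
t=4: phase=(4,3,5,4) vs β=5 → FL=S FR=S RL=W RR=S
t=9: phase=(1,0,2,1) vs β=5 → FL=S FR=S RL=S RR=S
t=10: phase=(2,1,3,2) vs β=5 → FL=S FR=S RL=S RR=S
t=13: phase=(5,4,6,5) vs β=5 → FL=W FR=S RL=W RR=W
t=14: phase=(6,5,7,6) vs β=5 → FL=W FR=W RL=W RR=W


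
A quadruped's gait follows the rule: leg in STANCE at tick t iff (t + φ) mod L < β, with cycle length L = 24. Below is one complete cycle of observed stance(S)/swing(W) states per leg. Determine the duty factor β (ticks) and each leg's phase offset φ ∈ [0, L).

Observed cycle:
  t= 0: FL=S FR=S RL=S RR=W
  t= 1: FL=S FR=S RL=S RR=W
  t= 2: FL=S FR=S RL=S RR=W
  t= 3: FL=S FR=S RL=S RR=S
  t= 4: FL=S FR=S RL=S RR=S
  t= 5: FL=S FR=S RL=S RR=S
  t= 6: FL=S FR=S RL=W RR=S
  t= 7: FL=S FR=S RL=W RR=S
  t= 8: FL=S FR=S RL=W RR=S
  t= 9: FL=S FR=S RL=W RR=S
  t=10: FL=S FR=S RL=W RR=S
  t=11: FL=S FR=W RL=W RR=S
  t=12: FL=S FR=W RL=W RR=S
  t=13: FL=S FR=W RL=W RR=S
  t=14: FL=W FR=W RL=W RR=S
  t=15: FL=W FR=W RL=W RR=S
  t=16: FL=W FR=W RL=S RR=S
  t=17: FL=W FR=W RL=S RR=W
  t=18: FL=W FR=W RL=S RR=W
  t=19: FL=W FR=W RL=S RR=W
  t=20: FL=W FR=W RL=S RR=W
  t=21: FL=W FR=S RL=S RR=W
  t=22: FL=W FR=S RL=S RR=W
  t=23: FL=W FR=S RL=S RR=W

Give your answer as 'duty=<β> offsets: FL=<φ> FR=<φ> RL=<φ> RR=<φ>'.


duty β = stance ticks per leg = 14
FL: stance ticks = 14; W→S at t=0 → φ=0
FR: stance ticks = 14; W→S at t=21 → φ=3
RL: stance ticks = 14; W→S at t=16 → φ=8
RR: stance ticks = 14; W→S at t=3 → φ=21

duty=14 offsets: FL=0 FR=3 RL=8 RR=21


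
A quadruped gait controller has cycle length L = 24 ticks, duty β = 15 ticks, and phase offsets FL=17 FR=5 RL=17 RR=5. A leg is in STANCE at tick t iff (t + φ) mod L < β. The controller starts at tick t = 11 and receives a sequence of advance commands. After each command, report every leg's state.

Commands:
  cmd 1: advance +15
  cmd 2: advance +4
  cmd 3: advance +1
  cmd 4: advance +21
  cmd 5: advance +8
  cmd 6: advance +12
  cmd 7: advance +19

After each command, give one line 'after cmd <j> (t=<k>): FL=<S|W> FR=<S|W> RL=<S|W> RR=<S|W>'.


after cmd 1 (t=26): FL=W FR=S RL=W RR=S
after cmd 2 (t=30): FL=W FR=S RL=W RR=S
after cmd 3 (t=31): FL=S FR=S RL=S RR=S
after cmd 4 (t=52): FL=W FR=S RL=W RR=S
after cmd 5 (t=60): FL=S FR=W RL=S RR=W
after cmd 6 (t=72): FL=W FR=S RL=W RR=S
after cmd 7 (t=91): FL=S FR=S RL=S RR=S

start t=11: FL=S FR=W RL=S RR=W
cmd 1: advance +15 → t=26, phase=(19,7,19,7) → FL=W FR=S RL=W RR=S
cmd 2: advance +4 → t=30, phase=(23,11,23,11) → FL=W FR=S RL=W RR=S
cmd 3: advance +1 → t=31, phase=(0,12,0,12) → FL=S FR=S RL=S RR=S
cmd 4: advance +21 → t=52, phase=(21,9,21,9) → FL=W FR=S RL=W RR=S
cmd 5: advance +8 → t=60, phase=(5,17,5,17) → FL=S FR=W RL=S RR=W
cmd 6: advance +12 → t=72, phase=(17,5,17,5) → FL=W FR=S RL=W RR=S
cmd 7: advance +19 → t=91, phase=(12,0,12,0) → FL=S FR=S RL=S RR=S


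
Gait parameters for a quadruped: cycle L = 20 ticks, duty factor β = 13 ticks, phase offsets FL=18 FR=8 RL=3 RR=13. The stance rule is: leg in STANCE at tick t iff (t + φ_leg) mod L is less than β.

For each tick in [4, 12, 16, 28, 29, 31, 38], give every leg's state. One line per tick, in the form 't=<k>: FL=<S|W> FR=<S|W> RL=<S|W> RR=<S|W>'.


t=4: phase=(2,12,7,17) vs β=13 → FL=S FR=S RL=S RR=W
t=12: phase=(10,0,15,5) vs β=13 → FL=S FR=S RL=W RR=S
t=16: phase=(14,4,19,9) vs β=13 → FL=W FR=S RL=W RR=S
t=28: phase=(6,16,11,1) vs β=13 → FL=S FR=W RL=S RR=S
t=29: phase=(7,17,12,2) vs β=13 → FL=S FR=W RL=S RR=S
t=31: phase=(9,19,14,4) vs β=13 → FL=S FR=W RL=W RR=S
t=38: phase=(16,6,1,11) vs β=13 → FL=W FR=S RL=S RR=S

t=4: FL=S FR=S RL=S RR=W
t=12: FL=S FR=S RL=W RR=S
t=16: FL=W FR=S RL=W RR=S
t=28: FL=S FR=W RL=S RR=S
t=29: FL=S FR=W RL=S RR=S
t=31: FL=S FR=W RL=W RR=S
t=38: FL=W FR=S RL=S RR=S


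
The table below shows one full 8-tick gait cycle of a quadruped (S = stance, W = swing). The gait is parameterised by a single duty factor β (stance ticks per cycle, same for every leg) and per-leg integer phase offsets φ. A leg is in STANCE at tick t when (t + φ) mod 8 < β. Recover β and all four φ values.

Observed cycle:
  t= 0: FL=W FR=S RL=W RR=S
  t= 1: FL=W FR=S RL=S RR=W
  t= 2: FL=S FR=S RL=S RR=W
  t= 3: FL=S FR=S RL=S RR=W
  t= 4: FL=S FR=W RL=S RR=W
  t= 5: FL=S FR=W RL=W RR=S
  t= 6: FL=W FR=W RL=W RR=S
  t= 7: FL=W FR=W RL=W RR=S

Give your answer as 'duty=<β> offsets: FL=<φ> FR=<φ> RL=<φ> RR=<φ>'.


duty=4 offsets: FL=6 FR=0 RL=7 RR=3

duty β = stance ticks per leg = 4
FL: stance ticks = 4; W→S at t=2 → φ=6
FR: stance ticks = 4; W→S at t=0 → φ=0
RL: stance ticks = 4; W→S at t=1 → φ=7
RR: stance ticks = 4; W→S at t=5 → φ=3


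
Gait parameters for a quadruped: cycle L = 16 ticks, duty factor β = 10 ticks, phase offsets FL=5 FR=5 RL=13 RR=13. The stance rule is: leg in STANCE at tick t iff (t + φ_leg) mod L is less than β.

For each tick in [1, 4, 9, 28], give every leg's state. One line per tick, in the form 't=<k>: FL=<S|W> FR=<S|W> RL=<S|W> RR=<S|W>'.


t=1: phase=(6,6,14,14) vs β=10 → FL=S FR=S RL=W RR=W
t=4: phase=(9,9,1,1) vs β=10 → FL=S FR=S RL=S RR=S
t=9: phase=(14,14,6,6) vs β=10 → FL=W FR=W RL=S RR=S
t=28: phase=(1,1,9,9) vs β=10 → FL=S FR=S RL=S RR=S

t=1: FL=S FR=S RL=W RR=W
t=4: FL=S FR=S RL=S RR=S
t=9: FL=W FR=W RL=S RR=S
t=28: FL=S FR=S RL=S RR=S


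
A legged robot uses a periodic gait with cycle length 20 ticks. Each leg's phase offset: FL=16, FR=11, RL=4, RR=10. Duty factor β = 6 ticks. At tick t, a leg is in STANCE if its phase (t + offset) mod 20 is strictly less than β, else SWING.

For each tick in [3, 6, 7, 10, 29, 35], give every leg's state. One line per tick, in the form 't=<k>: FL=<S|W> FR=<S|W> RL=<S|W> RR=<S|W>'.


t=3: phase=(19,14,7,13) vs β=6 → FL=W FR=W RL=W RR=W
t=6: phase=(2,17,10,16) vs β=6 → FL=S FR=W RL=W RR=W
t=7: phase=(3,18,11,17) vs β=6 → FL=S FR=W RL=W RR=W
t=10: phase=(6,1,14,0) vs β=6 → FL=W FR=S RL=W RR=S
t=29: phase=(5,0,13,19) vs β=6 → FL=S FR=S RL=W RR=W
t=35: phase=(11,6,19,5) vs β=6 → FL=W FR=W RL=W RR=S

t=3: FL=W FR=W RL=W RR=W
t=6: FL=S FR=W RL=W RR=W
t=7: FL=S FR=W RL=W RR=W
t=10: FL=W FR=S RL=W RR=S
t=29: FL=S FR=S RL=W RR=W
t=35: FL=W FR=W RL=W RR=S


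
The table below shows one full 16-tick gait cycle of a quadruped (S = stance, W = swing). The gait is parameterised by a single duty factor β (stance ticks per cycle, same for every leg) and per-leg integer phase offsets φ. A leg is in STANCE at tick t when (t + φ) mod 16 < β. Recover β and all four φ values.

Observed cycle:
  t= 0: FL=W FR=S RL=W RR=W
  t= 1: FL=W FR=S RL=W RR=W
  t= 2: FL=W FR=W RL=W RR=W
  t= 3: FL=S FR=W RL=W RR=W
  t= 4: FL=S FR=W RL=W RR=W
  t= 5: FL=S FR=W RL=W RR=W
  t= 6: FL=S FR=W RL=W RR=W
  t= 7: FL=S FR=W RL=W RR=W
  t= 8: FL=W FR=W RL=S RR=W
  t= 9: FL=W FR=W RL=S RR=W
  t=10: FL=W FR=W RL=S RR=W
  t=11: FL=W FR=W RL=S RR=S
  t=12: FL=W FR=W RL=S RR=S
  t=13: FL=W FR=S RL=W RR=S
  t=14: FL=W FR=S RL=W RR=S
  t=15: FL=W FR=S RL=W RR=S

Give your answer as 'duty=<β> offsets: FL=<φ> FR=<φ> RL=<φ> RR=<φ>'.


duty β = stance ticks per leg = 5
FL: stance ticks = 5; W→S at t=3 → φ=13
FR: stance ticks = 5; W→S at t=13 → φ=3
RL: stance ticks = 5; W→S at t=8 → φ=8
RR: stance ticks = 5; W→S at t=11 → φ=5

duty=5 offsets: FL=13 FR=3 RL=8 RR=5


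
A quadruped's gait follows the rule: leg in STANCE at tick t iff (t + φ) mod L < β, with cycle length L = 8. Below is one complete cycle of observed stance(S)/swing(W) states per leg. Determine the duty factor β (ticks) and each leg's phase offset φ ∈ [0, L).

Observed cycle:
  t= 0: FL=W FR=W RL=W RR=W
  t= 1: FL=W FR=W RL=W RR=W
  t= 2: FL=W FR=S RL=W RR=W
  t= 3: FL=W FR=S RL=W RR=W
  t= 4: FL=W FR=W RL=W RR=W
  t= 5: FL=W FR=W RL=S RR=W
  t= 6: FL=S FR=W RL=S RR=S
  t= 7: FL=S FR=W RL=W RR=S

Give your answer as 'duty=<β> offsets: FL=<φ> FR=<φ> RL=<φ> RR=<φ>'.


duty=2 offsets: FL=2 FR=6 RL=3 RR=2

duty β = stance ticks per leg = 2
FL: stance ticks = 2; W→S at t=6 → φ=2
FR: stance ticks = 2; W→S at t=2 → φ=6
RL: stance ticks = 2; W→S at t=5 → φ=3
RR: stance ticks = 2; W→S at t=6 → φ=2
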